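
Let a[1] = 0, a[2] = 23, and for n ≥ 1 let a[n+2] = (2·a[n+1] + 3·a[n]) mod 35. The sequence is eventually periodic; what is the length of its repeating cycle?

12

a[1] = 0,  a[2] = 23,  a[3] = 11,  a[4] = 21,  a[5] = 5,  a[6] = 3,  a[7] = 21,  a[8] = 16,  a[9] = 25,  a[10] = 28,  a[11] = 26,  a[12] = 31,  a[13] = 0,  a[14] = 23.
Since (a[13], a[14]) = (a[1], a[2]) = (0, 23) (two consecutive terms determine the rest), the sequence is periodic with period 12.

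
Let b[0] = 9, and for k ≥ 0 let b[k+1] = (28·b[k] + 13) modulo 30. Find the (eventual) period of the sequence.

12

b[0] = 9; b[1] = 25; b[2] = 23; b[3] = 27; b[4] = 19; b[5] = 5; b[6] = 3; b[7] = 7; b[8] = 29; b[9] = 15; b[10] = 13; b[11] = 17; b[12] = 9.
The sequence repeats with period 12.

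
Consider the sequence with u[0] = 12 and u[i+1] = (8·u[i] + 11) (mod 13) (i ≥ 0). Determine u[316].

We have u[0] = 12, u[1] = 3, u[2] = 9, u[3] = 5, u[4] = 12.
The sequence repeats with period 4.
(316 - 0) mod 4 = 0, so u[316] = u[0] = 12.

12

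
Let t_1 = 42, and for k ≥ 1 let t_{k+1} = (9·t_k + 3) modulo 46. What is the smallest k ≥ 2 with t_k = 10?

9

We have t_1 = 42,  t_2 = 13,  t_3 = 28,  t_4 = 25,  t_5 = 44,  t_6 = 31,  t_7 = 6,  t_8 = 11,  t_9 = 10,  t_{10} = 1,  t_{11} = 12,  t_{12} = 19,  t_{13} = 36,  t_{14} = 5,  t_{15} = 2,  t_{16} = 21,  t_{17} = 8,  t_{18} = 29,  t_{19} = 34,  t_{20} = 33,  t_{21} = 24,  t_{22} = 35,  t_{23} = 42.
The sequence repeats with period 22.
The value 10 first appears (with k ≥ 2) at t_9.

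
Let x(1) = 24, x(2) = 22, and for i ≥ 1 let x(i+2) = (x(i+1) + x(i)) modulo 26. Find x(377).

We have x(1) = 24, x(2) = 22, x(3) = 20, x(4) = 16, x(5) = 10, x(6) = 0, x(7) = 10, x(8) = 10, x(9) = 20, x(10) = 4, x(11) = 24, x(12) = 2, x(13) = 0, x(14) = 2, x(15) = 2, x(16) = 4, x(17) = 6, x(18) = 10, x(19) = 16, x(20) = 0, x(21) = 16, x(22) = 16, x(23) = 6, x(24) = 22, x(25) = 2, x(26) = 24, x(27) = 0, x(28) = 24, x(29) = 24, x(30) = 22.
The sequence repeats with period 28.
(377 - 1) mod 28 = 12, so x(377) = x(13) = 0.

0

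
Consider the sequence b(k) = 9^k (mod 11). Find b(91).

9

b(1) = 9,  b(2) = 4,  b(3) = 3,  b(4) = 5,  b(5) = 1,  b(6) = 9.
The sequence repeats with period 5.
(91 - 1) mod 5 = 0, so b(91) = b(1) = 9.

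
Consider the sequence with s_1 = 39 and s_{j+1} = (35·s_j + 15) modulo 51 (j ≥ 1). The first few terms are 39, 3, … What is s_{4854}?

s_1 = 39, s_2 = 3, s_3 = 18, s_4 = 33, s_5 = 48, s_6 = 12, s_7 = 27, s_8 = 42, s_9 = 6, s_{10} = 21, s_{11} = 36, s_{12} = 0, s_{13} = 15, s_{14} = 30, s_{15} = 45, s_{16} = 9, s_{17} = 24, s_{18} = 39.
Since s_{18} = s_1 = 39, the sequence is periodic with period 17.
(4854 - 1) mod 17 = 8, so s_{4854} = s_9 = 6.

6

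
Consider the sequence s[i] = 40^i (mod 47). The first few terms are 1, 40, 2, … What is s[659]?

We have s[0] = 1, s[1] = 40, s[2] = 2, s[3] = 33, s[4] = 4, s[5] = 19, s[6] = 8, s[7] = 38, s[8] = 16, s[9] = 29, s[10] = 32, s[11] = 11, s[12] = 17, s[13] = 22, s[14] = 34, s[15] = 44, s[16] = 21, s[17] = 41, s[18] = 42, s[19] = 35, s[20] = 37, s[21] = 23, s[22] = 27, s[23] = 46, s[24] = 7, s[25] = 45, s[26] = 14, s[27] = 43, s[28] = 28, s[29] = 39, s[30] = 9, s[31] = 31, s[32] = 18, s[33] = 15, s[34] = 36, s[35] = 30, s[36] = 25, s[37] = 13, s[38] = 3, s[39] = 26, s[40] = 6, s[41] = 5, s[42] = 12, s[43] = 10, s[44] = 24, s[45] = 20, s[46] = 1.
Since s[46] = s[0] = 1, the sequence is periodic with period 46.
(659 - 0) mod 46 = 15, so s[659] = s[15] = 44.

44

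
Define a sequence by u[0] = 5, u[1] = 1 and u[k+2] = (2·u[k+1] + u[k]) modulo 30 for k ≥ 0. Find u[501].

Listing terms: u[0] = 5, u[1] = 1, u[2] = 7, u[3] = 15, u[4] = 7, u[5] = 29, u[6] = 5, u[7] = 9, u[8] = 23, u[9] = 25, u[10] = 13, u[11] = 21, u[12] = 25, u[13] = 11, u[14] = 17, u[15] = 15, u[16] = 17, u[17] = 19, u[18] = 25, u[19] = 9, u[20] = 13, u[21] = 5, u[22] = 23, u[23] = 21, u[24] = 5, u[25] = 1.
The sequence repeats with period 24.
So u[501] = u[0 + ((501-0) mod 24)] = u[21] = 5.

5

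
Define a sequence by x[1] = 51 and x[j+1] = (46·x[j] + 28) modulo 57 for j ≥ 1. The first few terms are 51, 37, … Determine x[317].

We have x[1] = 51,  x[2] = 37,  x[3] = 20,  x[4] = 36,  x[5] = 31,  x[6] = 29,  x[7] = 51.
The sequence repeats with period 6.
So x[317] = x[1 + ((317-1) mod 6)] = x[5] = 31.

31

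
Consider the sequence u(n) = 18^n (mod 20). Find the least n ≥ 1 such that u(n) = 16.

We have u(0) = 1, u(1) = 18, u(2) = 4, u(3) = 12, u(4) = 16, u(5) = 8, u(6) = 4.
Since u(6) = u(2) = 4, the sequence is eventually periodic: after a pre-period of length 2 it cycles with period 4.
The value 16 first appears (with n ≥ 1) at u(4).

4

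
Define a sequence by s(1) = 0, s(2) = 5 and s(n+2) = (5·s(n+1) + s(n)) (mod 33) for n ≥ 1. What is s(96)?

s(1) = 0; s(2) = 5; s(3) = 25; s(4) = 31; s(5) = 15; s(6) = 7; s(7) = 17; s(8) = 26; s(9) = 15; s(10) = 2; s(11) = 25; s(12) = 28; s(13) = 0; s(14) = 28; s(15) = 8; s(16) = 2; s(17) = 18; s(18) = 26; s(19) = 16; s(20) = 7; s(21) = 18; s(22) = 31; s(23) = 8; s(24) = 5; s(25) = 0; s(26) = 5.
Since (s(25), s(26)) = (s(1), s(2)) = (0, 5) (two consecutive terms determine the rest), the sequence is periodic with period 24.
So s(96) = s(1 + ((96-1) mod 24)) = s(24) = 5.

5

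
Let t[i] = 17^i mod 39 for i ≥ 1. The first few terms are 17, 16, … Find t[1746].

Computing terms: t[1] = 17, t[2] = 16, t[3] = 38, t[4] = 22, t[5] = 23, t[6] = 1, t[7] = 17.
The sequence repeats with period 6.
So t[1746] = t[1 + ((1746-1) mod 6)] = t[6] = 1.

1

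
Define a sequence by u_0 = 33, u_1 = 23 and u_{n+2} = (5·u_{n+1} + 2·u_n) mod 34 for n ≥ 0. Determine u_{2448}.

33

Computing terms: u_0 = 33,  u_1 = 23,  u_2 = 11,  u_3 = 33,  u_4 = 17,  u_5 = 15,  u_6 = 7,  u_7 = 31,  u_8 = 33,  u_9 = 23.
The sequence repeats with period 8.
So u_{2448} = u_{0 + ((2448-0) mod 8)} = u_0 = 33.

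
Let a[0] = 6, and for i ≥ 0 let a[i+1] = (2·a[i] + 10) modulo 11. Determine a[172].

10

a[0] = 6,  a[1] = 0,  a[2] = 10,  a[3] = 8,  a[4] = 4,  a[5] = 7,  a[6] = 2,  a[7] = 3,  a[8] = 5,  a[9] = 9,  a[10] = 6.
The sequence repeats with period 10.
(172 - 0) mod 10 = 2, so a[172] = a[2] = 10.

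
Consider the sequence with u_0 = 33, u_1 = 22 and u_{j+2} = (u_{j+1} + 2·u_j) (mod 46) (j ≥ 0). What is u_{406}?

u_0 = 33,  u_1 = 22,  u_2 = 42,  u_3 = 40,  u_4 = 32,  u_5 = 20,  u_6 = 38,  u_7 = 32,  u_8 = 16,  u_9 = 34,  u_{10} = 20,  u_{11} = 42,  u_{12} = 36,  u_{13} = 28,  u_{14} = 8,  u_{15} = 18,  u_{16} = 34,  u_{17} = 24,  u_{18} = 0,  u_{19} = 2,  u_{20} = 2,  u_{21} = 6,  u_{22} = 10,  u_{23} = 22,  u_{24} = 42.
Since (u_{23}, u_{24}) = (u_1, u_2) = (22, 42) (two consecutive terms determine the rest), the sequence is eventually periodic: after a pre-period of length 1 it cycles with period 22.
For j ≥ 1, u_j depends only on (j - 1) mod 22. (406 - 1) mod 22 = 9, so u_{406} = u_{10} = 20.

20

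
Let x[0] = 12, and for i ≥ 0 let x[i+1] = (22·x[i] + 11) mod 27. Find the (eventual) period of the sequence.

x[0] = 12,  x[1] = 5,  x[2] = 13,  x[3] = 0,  x[4] = 11,  x[5] = 10,  x[6] = 15,  x[7] = 17,  x[8] = 7,  x[9] = 3,  x[10] = 23,  x[11] = 4,  x[12] = 18,  x[13] = 2,  x[14] = 1,  x[15] = 6,  x[16] = 8,  x[17] = 25,  x[18] = 21,  x[19] = 14,  x[20] = 22,  x[21] = 9,  x[22] = 20,  x[23] = 19,  x[24] = 24,  x[25] = 26,  x[26] = 16,  x[27] = 12.
The sequence repeats with period 27.

27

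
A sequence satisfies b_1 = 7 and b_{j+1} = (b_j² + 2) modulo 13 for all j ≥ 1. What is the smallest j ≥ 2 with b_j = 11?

4

We have b_1 = 7,  b_2 = 12,  b_3 = 3,  b_4 = 11,  b_5 = 6,  b_6 = 12.
Since b_6 = b_2 = 12, the sequence is eventually periodic: after a pre-period of length 1 it cycles with period 4.
The value 11 first appears (with j ≥ 2) at b_4.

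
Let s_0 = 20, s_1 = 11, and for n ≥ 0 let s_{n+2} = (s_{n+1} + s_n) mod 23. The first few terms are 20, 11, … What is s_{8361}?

Listing terms: s_0 = 20, s_1 = 11, s_2 = 8, s_3 = 19, s_4 = 4, s_5 = 0, s_6 = 4, s_7 = 4, s_8 = 8, s_9 = 12, s_{10} = 20, s_{11} = 9, s_{12} = 6, s_{13} = 15, s_{14} = 21, s_{15} = 13, s_{16} = 11, s_{17} = 1, s_{18} = 12, s_{19} = 13, s_{20} = 2, s_{21} = 15, s_{22} = 17, s_{23} = 9, s_{24} = 3, s_{25} = 12, s_{26} = 15, s_{27} = 4, s_{28} = 19, s_{29} = 0, s_{30} = 19, s_{31} = 19, s_{32} = 15, s_{33} = 11, s_{34} = 3, s_{35} = 14, s_{36} = 17, s_{37} = 8, s_{38} = 2, s_{39} = 10, s_{40} = 12, s_{41} = 22, s_{42} = 11, s_{43} = 10, s_{44} = 21, s_{45} = 8, s_{46} = 6, s_{47} = 14, s_{48} = 20, s_{49} = 11.
Since (s_{48}, s_{49}) = (s_0, s_1) = (20, 11) (two consecutive terms determine the rest), the sequence is periodic with period 48.
So s_{8361} = s_{0 + ((8361-0) mod 48)} = s_9 = 12.

12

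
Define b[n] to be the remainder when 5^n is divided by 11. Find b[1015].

Computing terms: b[0] = 1, b[1] = 5, b[2] = 3, b[3] = 4, b[4] = 9, b[5] = 1.
Since b[5] = b[0] = 1, the sequence is periodic with period 5.
(1015 - 0) mod 5 = 0, so b[1015] = b[0] = 1.

1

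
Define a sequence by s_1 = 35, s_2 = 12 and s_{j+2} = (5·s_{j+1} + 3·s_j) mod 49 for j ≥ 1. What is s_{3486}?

We have s_1 = 35, s_2 = 12, s_3 = 18, s_4 = 28, s_5 = 47, s_6 = 25, s_7 = 21, s_8 = 33, s_9 = 32, s_{10} = 14, s_{11} = 19, s_{12} = 39, s_{13} = 7, s_{14} = 5, s_{15} = 46, s_{16} = 0, s_{17} = 40, s_{18} = 4, s_{19} = 42, s_{20} = 26, s_{21} = 11, s_{22} = 35, s_{23} = 12.
The sequence repeats with period 21.
(3486 - 1) mod 21 = 20, so s_{3486} = s_{21} = 11.

11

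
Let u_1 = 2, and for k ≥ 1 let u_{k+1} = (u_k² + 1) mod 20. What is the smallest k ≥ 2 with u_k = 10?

Computing terms: u_1 = 2, u_2 = 5, u_3 = 6, u_4 = 17, u_5 = 10, u_6 = 1, u_7 = 2.
Since u_7 = u_1 = 2, the sequence is periodic with period 6.
The value 10 first appears (with k ≥ 2) at u_5.

5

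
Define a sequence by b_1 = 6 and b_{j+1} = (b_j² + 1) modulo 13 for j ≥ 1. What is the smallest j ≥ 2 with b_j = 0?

4

Listing terms: b_1 = 6, b_2 = 11, b_3 = 5, b_4 = 0, b_5 = 1, b_6 = 2, b_7 = 5.
Since b_7 = b_3 = 5, the sequence is eventually periodic: after a pre-period of length 2 it cycles with period 4.
The value 0 first appears (with j ≥ 2) at b_4.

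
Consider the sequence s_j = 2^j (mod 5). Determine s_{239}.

3

Listing terms: s_1 = 2, s_2 = 4, s_3 = 3, s_4 = 1, s_5 = 2.
Since s_5 = s_1 = 2, the sequence is periodic with period 4.
So s_{239} = s_{1 + ((239-1) mod 4)} = s_3 = 3.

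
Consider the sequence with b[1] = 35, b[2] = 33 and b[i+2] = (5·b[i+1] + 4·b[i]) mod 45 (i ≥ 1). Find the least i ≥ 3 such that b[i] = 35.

3

Computing terms: b[1] = 35; b[2] = 33; b[3] = 35; b[4] = 37; b[5] = 10; b[6] = 18; b[7] = 40; b[8] = 2; b[9] = 35; b[10] = 3; b[11] = 20; b[12] = 22; b[13] = 10; b[14] = 3; b[15] = 10; b[16] = 17; b[17] = 35; b[18] = 18; b[19] = 5; b[20] = 7; b[21] = 10; b[22] = 33; b[23] = 25; b[24] = 32; b[25] = 35; b[26] = 33.
The sequence repeats with period 24.
The value 35 first appears (with i ≥ 3) at b[3].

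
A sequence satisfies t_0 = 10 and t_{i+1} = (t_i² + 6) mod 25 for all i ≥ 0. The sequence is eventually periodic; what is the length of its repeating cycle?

Listing terms: t_0 = 10; t_1 = 6; t_2 = 17; t_3 = 20; t_4 = 6.
Since t_4 = t_1 = 6, the sequence is eventually periodic: after a pre-period of length 1 it cycles with period 3.

3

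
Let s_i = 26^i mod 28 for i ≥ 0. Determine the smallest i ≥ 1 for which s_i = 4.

2

s_0 = 1; s_1 = 26; s_2 = 4; s_3 = 20; s_4 = 16; s_5 = 24; s_6 = 8; s_7 = 12; s_8 = 4.
Since s_8 = s_2 = 4, the sequence is eventually periodic: after a pre-period of length 2 it cycles with period 6.
The value 4 first appears (with i ≥ 1) at s_2.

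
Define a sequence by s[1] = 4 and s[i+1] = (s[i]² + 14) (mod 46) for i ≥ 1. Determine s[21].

40

Listing terms: s[1] = 4,  s[2] = 30,  s[3] = 40,  s[4] = 4.
Since s[4] = s[1] = 4, the sequence is periodic with period 3.
So s[21] = s[1 + ((21-1) mod 3)] = s[3] = 40.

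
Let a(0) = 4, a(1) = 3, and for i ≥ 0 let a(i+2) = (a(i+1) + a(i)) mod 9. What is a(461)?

Listing terms: a(0) = 4; a(1) = 3; a(2) = 7; a(3) = 1; a(4) = 8; a(5) = 0; a(6) = 8; a(7) = 8; a(8) = 7; a(9) = 6; a(10) = 4; a(11) = 1; a(12) = 5; a(13) = 6; a(14) = 2; a(15) = 8; a(16) = 1; a(17) = 0; a(18) = 1; a(19) = 1; a(20) = 2; a(21) = 3; a(22) = 5; a(23) = 8; a(24) = 4; a(25) = 3.
The sequence repeats with period 24.
(461 - 0) mod 24 = 5, so a(461) = a(5) = 0.

0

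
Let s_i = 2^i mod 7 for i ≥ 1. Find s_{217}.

2

s_1 = 2,  s_2 = 4,  s_3 = 1,  s_4 = 2.
Since s_4 = s_1 = 2, the sequence is periodic with period 3.
(217 - 1) mod 3 = 0, so s_{217} = s_1 = 2.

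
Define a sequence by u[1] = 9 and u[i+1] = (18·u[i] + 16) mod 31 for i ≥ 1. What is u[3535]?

8

Listing terms: u[1] = 9; u[2] = 23; u[3] = 27; u[4] = 6; u[5] = 0; u[6] = 16; u[7] = 25; u[8] = 1; u[9] = 3; u[10] = 8; u[11] = 5; u[12] = 13; u[13] = 2; u[14] = 21; u[15] = 22; u[16] = 9.
Since u[16] = u[1] = 9, the sequence is periodic with period 15.
(3535 - 1) mod 15 = 9, so u[3535] = u[10] = 8.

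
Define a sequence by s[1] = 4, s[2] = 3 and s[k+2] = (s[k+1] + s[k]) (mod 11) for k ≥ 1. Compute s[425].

Computing terms: s[1] = 4; s[2] = 3; s[3] = 7; s[4] = 10; s[5] = 6; s[6] = 5; s[7] = 0; s[8] = 5; s[9] = 5; s[10] = 10; s[11] = 4; s[12] = 3.
The sequence repeats with period 10.
So s[425] = s[1 + ((425-1) mod 10)] = s[5] = 6.

6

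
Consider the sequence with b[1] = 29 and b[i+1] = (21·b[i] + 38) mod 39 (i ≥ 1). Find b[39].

14

Computing terms: b[1] = 29, b[2] = 23, b[3] = 14, b[4] = 20, b[5] = 29.
The sequence repeats with period 4.
(39 - 1) mod 4 = 2, so b[39] = b[3] = 14.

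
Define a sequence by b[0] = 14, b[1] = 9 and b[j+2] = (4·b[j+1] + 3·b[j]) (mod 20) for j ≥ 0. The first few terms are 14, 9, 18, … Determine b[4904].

Computing terms: b[0] = 14,  b[1] = 9,  b[2] = 18,  b[3] = 19,  b[4] = 10,  b[5] = 17,  b[6] = 18,  b[7] = 3,  b[8] = 6,  b[9] = 13,  b[10] = 10,  b[11] = 19,  b[12] = 6,  b[13] = 1,  b[14] = 2,  b[15] = 11,  b[16] = 10,  b[17] = 13,  b[18] = 2,  b[19] = 7,  b[20] = 14,  b[21] = 17,  b[22] = 10,  b[23] = 11,  b[24] = 14,  b[25] = 9.
The sequence repeats with period 24.
So b[4904] = b[0 + ((4904-0) mod 24)] = b[8] = 6.

6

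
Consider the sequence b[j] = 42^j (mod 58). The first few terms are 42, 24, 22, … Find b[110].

52

We have b[1] = 42,  b[2] = 24,  b[3] = 22,  b[4] = 54,  b[5] = 6,  b[6] = 20,  b[7] = 28,  b[8] = 16,  b[9] = 34,  b[10] = 36,  b[11] = 4,  b[12] = 52,  b[13] = 38,  b[14] = 30,  b[15] = 42.
Since b[15] = b[1] = 42, the sequence is periodic with period 14.
(110 - 1) mod 14 = 11, so b[110] = b[12] = 52.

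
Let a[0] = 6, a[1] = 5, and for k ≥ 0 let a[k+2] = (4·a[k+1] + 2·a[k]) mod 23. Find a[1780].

Listing terms: a[0] = 6, a[1] = 5, a[2] = 9, a[3] = 0, a[4] = 18, a[5] = 3, a[6] = 2, a[7] = 14, a[8] = 14, a[9] = 15, a[10] = 19, a[11] = 14, a[12] = 2, a[13] = 13, a[14] = 10, a[15] = 20, a[16] = 8, a[17] = 3, a[18] = 5, a[19] = 3, a[20] = 22, a[21] = 2, a[22] = 6, a[23] = 5.
The sequence repeats with period 22.
(1780 - 0) mod 22 = 20, so a[1780] = a[20] = 22.

22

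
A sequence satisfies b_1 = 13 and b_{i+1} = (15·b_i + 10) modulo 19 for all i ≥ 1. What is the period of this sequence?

18

Listing terms: b_1 = 13; b_2 = 15; b_3 = 7; b_4 = 1; b_5 = 6; b_6 = 5; b_7 = 9; b_8 = 12; b_9 = 0; b_{10} = 10; b_{11} = 8; b_{12} = 16; b_{13} = 3; b_{14} = 17; b_{15} = 18; b_{16} = 14; b_{17} = 11; b_{18} = 4; b_{19} = 13.
Since b_{19} = b_1 = 13, the sequence is periodic with period 18.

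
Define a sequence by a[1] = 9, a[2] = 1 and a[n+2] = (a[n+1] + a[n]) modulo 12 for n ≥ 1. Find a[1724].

5

We have a[1] = 9, a[2] = 1, a[3] = 10, a[4] = 11, a[5] = 9, a[6] = 8, a[7] = 5, a[8] = 1, a[9] = 6, a[10] = 7, a[11] = 1, a[12] = 8, a[13] = 9, a[14] = 5, a[15] = 2, a[16] = 7, a[17] = 9, a[18] = 4, a[19] = 1, a[20] = 5, a[21] = 6, a[22] = 11, a[23] = 5, a[24] = 4, a[25] = 9, a[26] = 1.
Since (a[25], a[26]) = (a[1], a[2]) = (9, 1) (two consecutive terms determine the rest), the sequence is periodic with period 24.
So a[1724] = a[1 + ((1724-1) mod 24)] = a[20] = 5.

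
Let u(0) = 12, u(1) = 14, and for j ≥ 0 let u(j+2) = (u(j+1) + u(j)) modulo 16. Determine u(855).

8

We have u(0) = 12,  u(1) = 14,  u(2) = 10,  u(3) = 8,  u(4) = 2,  u(5) = 10,  u(6) = 12,  u(7) = 6,  u(8) = 2,  u(9) = 8,  u(10) = 10,  u(11) = 2,  u(12) = 12,  u(13) = 14.
The sequence repeats with period 12.
So u(855) = u(0 + ((855-0) mod 12)) = u(3) = 8.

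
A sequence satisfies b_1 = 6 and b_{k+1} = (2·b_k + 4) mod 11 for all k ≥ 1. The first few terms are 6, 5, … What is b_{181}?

6

b_1 = 6, b_2 = 5, b_3 = 3, b_4 = 10, b_5 = 2, b_6 = 8, b_7 = 9, b_8 = 0, b_9 = 4, b_{10} = 1, b_{11} = 6.
The sequence repeats with period 10.
So b_{181} = b_{1 + ((181-1) mod 10)} = b_1 = 6.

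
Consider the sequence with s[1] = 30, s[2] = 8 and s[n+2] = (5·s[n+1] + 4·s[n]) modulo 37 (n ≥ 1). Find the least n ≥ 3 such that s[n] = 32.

28

Listing terms: s[1] = 30; s[2] = 8; s[3] = 12; s[4] = 18; s[5] = 27; s[6] = 22; s[7] = 33; s[8] = 31; s[9] = 28; s[10] = 5; s[11] = 26; s[12] = 2; s[13] = 3; s[14] = 23; s[15] = 16; s[16] = 24; s[17] = 36; s[18] = 17; s[19] = 7; s[20] = 29; s[21] = 25; s[22] = 19; s[23] = 10; s[24] = 15; s[25] = 4; s[26] = 6; s[27] = 9; s[28] = 32; s[29] = 11; s[30] = 35; s[31] = 34; s[32] = 14; s[33] = 21; s[34] = 13; s[35] = 1; s[36] = 20; s[37] = 30; s[38] = 8.
The sequence repeats with period 36.
The value 32 first appears (with n ≥ 3) at s[28].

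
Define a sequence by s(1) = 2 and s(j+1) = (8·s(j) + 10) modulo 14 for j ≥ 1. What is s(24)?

8

We have s(1) = 2, s(2) = 12, s(3) = 8, s(4) = 4, s(5) = 0, s(6) = 10, s(7) = 6, s(8) = 2.
Since s(8) = s(1) = 2, the sequence is periodic with period 7.
(24 - 1) mod 7 = 2, so s(24) = s(3) = 8.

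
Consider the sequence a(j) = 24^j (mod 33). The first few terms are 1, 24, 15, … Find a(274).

We have a(0) = 1; a(1) = 24; a(2) = 15; a(3) = 30; a(4) = 27; a(5) = 21; a(6) = 9; a(7) = 18; a(8) = 3; a(9) = 6; a(10) = 12; a(11) = 24.
Since a(11) = a(1) = 24, the sequence is eventually periodic: after a pre-period of length 1 it cycles with period 10.
For j ≥ 1, a(j) depends only on (j - 1) mod 10. (274 - 1) mod 10 = 3, so a(274) = a(4) = 27.

27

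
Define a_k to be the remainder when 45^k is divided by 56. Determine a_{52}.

25

Listing terms: a_1 = 45, a_2 = 9, a_3 = 13, a_4 = 25, a_5 = 5, a_6 = 1, a_7 = 45.
Since a_7 = a_1 = 45, the sequence is periodic with period 6.
So a_{52} = a_{1 + ((52-1) mod 6)} = a_4 = 25.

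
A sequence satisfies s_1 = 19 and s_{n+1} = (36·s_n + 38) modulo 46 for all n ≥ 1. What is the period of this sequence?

We have s_1 = 19, s_2 = 32, s_3 = 40, s_4 = 6, s_5 = 24, s_6 = 28, s_7 = 34, s_8 = 20, s_9 = 22, s_{10} = 2, s_{11} = 18, s_{12} = 42, s_{13} = 32.
Since s_{13} = s_2 = 32, the sequence is eventually periodic: after a pre-period of length 1 it cycles with period 11.

11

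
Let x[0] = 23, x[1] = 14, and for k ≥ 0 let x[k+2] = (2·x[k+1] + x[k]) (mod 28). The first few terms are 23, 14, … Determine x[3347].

24

x[0] = 23, x[1] = 14, x[2] = 23, x[3] = 4, x[4] = 3, x[5] = 10, x[6] = 23, x[7] = 0, x[8] = 23, x[9] = 18, x[10] = 3, x[11] = 24, x[12] = 23, x[13] = 14.
The sequence repeats with period 12.
So x[3347] = x[0 + ((3347-0) mod 12)] = x[11] = 24.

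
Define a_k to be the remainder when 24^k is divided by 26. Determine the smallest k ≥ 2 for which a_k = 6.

11

We have a_1 = 24; a_2 = 4; a_3 = 18; a_4 = 16; a_5 = 20; a_6 = 12; a_7 = 2; a_8 = 22; a_9 = 8; a_{10} = 10; a_{11} = 6; a_{12} = 14; a_{13} = 24.
Since a_{13} = a_1 = 24, the sequence is periodic with period 12.
The value 6 first appears (with k ≥ 2) at a_{11}.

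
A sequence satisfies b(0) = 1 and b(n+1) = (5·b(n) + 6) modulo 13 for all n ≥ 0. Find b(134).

9

Listing terms: b(0) = 1, b(1) = 11, b(2) = 9, b(3) = 12, b(4) = 1.
Since b(4) = b(0) = 1, the sequence is periodic with period 4.
(134 - 0) mod 4 = 2, so b(134) = b(2) = 9.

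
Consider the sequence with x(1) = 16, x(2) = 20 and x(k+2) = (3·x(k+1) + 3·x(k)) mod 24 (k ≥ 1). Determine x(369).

We have x(1) = 16,  x(2) = 20,  x(3) = 12,  x(4) = 0,  x(5) = 12,  x(6) = 12,  x(7) = 0.
Since (x(6), x(7)) = (x(3), x(4)) = (12, 0) (two consecutive terms determine the rest), the sequence is eventually periodic: after a pre-period of length 2 it cycles with period 3.
For k ≥ 3, x(k) depends only on (k - 3) mod 3. (369 - 3) mod 3 = 0, so x(369) = x(3) = 12.

12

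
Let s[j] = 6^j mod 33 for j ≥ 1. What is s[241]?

Computing terms: s[1] = 6,  s[2] = 3,  s[3] = 18,  s[4] = 9,  s[5] = 21,  s[6] = 27,  s[7] = 30,  s[8] = 15,  s[9] = 24,  s[10] = 12,  s[11] = 6.
The sequence repeats with period 10.
(241 - 1) mod 10 = 0, so s[241] = s[1] = 6.

6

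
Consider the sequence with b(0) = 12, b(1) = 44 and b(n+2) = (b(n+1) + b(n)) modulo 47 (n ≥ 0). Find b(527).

We have b(0) = 12,  b(1) = 44,  b(2) = 9,  b(3) = 6,  b(4) = 15,  b(5) = 21,  b(6) = 36,  b(7) = 10,  b(8) = 46,  b(9) = 9,  b(10) = 8,  b(11) = 17,  b(12) = 25,  b(13) = 42,  b(14) = 20,  b(15) = 15,  b(16) = 35,  b(17) = 3,  b(18) = 38,  b(19) = 41,  b(20) = 32,  b(21) = 26,  b(22) = 11,  b(23) = 37,  b(24) = 1,  b(25) = 38,  b(26) = 39,  b(27) = 30,  b(28) = 22,  b(29) = 5,  b(30) = 27,  b(31) = 32,  b(32) = 12,  b(33) = 44.
The sequence repeats with period 32.
So b(527) = b(0 + ((527-0) mod 32)) = b(15) = 15.

15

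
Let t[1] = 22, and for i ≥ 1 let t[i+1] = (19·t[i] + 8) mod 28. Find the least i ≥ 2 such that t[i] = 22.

7

t[1] = 22,  t[2] = 6,  t[3] = 10,  t[4] = 2,  t[5] = 18,  t[6] = 14,  t[7] = 22.
Since t[7] = t[1] = 22, the sequence is periodic with period 6.
The value 22 next appears (with i ≥ 2) at t[7].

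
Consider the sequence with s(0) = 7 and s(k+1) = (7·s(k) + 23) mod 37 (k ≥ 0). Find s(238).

Listing terms: s(0) = 7; s(1) = 35; s(2) = 9; s(3) = 12; s(4) = 33; s(5) = 32; s(6) = 25; s(7) = 13; s(8) = 3; s(9) = 7.
The sequence repeats with period 9.
(238 - 0) mod 9 = 4, so s(238) = s(4) = 33.

33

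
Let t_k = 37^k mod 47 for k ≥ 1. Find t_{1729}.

t_1 = 37; t_2 = 6; t_3 = 34; t_4 = 36; t_5 = 16; t_6 = 28; t_7 = 2; t_8 = 27; t_9 = 12; t_{10} = 21; t_{11} = 25; t_{12} = 32; t_{13} = 9; t_{14} = 4; t_{15} = 7; t_{16} = 24; t_{17} = 42; t_{18} = 3; t_{19} = 17; t_{20} = 18; t_{21} = 8; t_{22} = 14; t_{23} = 1; t_{24} = 37.
The sequence repeats with period 23.
(1729 - 1) mod 23 = 3, so t_{1729} = t_4 = 36.

36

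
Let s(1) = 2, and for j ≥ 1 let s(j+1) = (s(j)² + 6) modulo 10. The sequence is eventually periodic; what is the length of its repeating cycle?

Listing terms: s(1) = 2; s(2) = 0; s(3) = 6; s(4) = 2.
Since s(4) = s(1) = 2, the sequence is periodic with period 3.

3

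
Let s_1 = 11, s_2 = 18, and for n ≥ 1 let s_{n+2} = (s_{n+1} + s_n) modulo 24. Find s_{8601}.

17

s_1 = 11,  s_2 = 18,  s_3 = 5,  s_4 = 23,  s_5 = 4,  s_6 = 3,  s_7 = 7,  s_8 = 10,  s_9 = 17,  s_{10} = 3,  s_{11} = 20,  s_{12} = 23,  s_{13} = 19,  s_{14} = 18,  s_{15} = 13,  s_{16} = 7,  s_{17} = 20,  s_{18} = 3,  s_{19} = 23,  s_{20} = 2,  s_{21} = 1,  s_{22} = 3,  s_{23} = 4,  s_{24} = 7,  s_{25} = 11,  s_{26} = 18.
The sequence repeats with period 24.
(8601 - 1) mod 24 = 8, so s_{8601} = s_9 = 17.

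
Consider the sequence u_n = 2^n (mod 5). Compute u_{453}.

u_1 = 2; u_2 = 4; u_3 = 3; u_4 = 1; u_5 = 2.
The sequence repeats with period 4.
So u_{453} = u_{1 + ((453-1) mod 4)} = u_1 = 2.

2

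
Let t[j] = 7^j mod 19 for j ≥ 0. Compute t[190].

7

Listing terms: t[0] = 1,  t[1] = 7,  t[2] = 11,  t[3] = 1.
Since t[3] = t[0] = 1, the sequence is periodic with period 3.
So t[190] = t[0 + ((190-0) mod 3)] = t[1] = 7.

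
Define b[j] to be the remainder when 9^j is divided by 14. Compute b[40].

9

Computing terms: b[1] = 9, b[2] = 11, b[3] = 1, b[4] = 9.
Since b[4] = b[1] = 9, the sequence is periodic with period 3.
So b[40] = b[1 + ((40-1) mod 3)] = b[1] = 9.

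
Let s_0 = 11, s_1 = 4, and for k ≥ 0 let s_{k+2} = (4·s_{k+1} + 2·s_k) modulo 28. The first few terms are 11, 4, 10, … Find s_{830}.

0

Computing terms: s_0 = 11; s_1 = 4; s_2 = 10; s_3 = 20; s_4 = 16; s_5 = 20; s_6 = 0; s_7 = 12; s_8 = 20; s_9 = 20; s_{10} = 8; s_{11} = 16; s_{12} = 24; s_{13} = 16; s_{14} = 0; s_{15} = 4; s_{16} = 16; s_{17} = 16; s_{18} = 12; s_{19} = 24; s_{20} = 8; s_{21} = 24; s_{22} = 0; s_{23} = 20; s_{24} = 24; s_{25} = 24; s_{26} = 4; s_{27} = 8; s_{28} = 12; s_{29} = 8; s_{30} = 0; s_{31} = 16; s_{32} = 8; s_{33} = 8; s_{34} = 20; s_{35} = 12; s_{36} = 4; s_{37} = 12; s_{38} = 0; s_{39} = 24; s_{40} = 12; s_{41} = 12; s_{42} = 16; s_{43} = 4; s_{44} = 20; s_{45} = 4; s_{46} = 0; s_{47} = 8; s_{48} = 4; s_{49} = 4; s_{50} = 24; s_{51} = 20; s_{52} = 16.
Since (s_{51}, s_{52}) = (s_3, s_4) = (20, 16) (two consecutive terms determine the rest), the sequence is eventually periodic: after a pre-period of length 3 it cycles with period 48.
For k ≥ 3, s_k depends only on (k - 3) mod 48. (830 - 3) mod 48 = 11, so s_{830} = s_{14} = 0.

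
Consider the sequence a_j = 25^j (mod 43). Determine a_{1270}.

17

a_0 = 1, a_1 = 25, a_2 = 23, a_3 = 16, a_4 = 13, a_5 = 24, a_6 = 41, a_7 = 36, a_8 = 40, a_9 = 11, a_{10} = 17, a_{11} = 38, a_{12} = 4, a_{13} = 14, a_{14} = 6, a_{15} = 21, a_{16} = 9, a_{17} = 10, a_{18} = 35, a_{19} = 15, a_{20} = 31, a_{21} = 1.
Since a_{21} = a_0 = 1, the sequence is periodic with period 21.
(1270 - 0) mod 21 = 10, so a_{1270} = a_{10} = 17.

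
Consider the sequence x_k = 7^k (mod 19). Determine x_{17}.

11

x_0 = 1, x_1 = 7, x_2 = 11, x_3 = 1.
The sequence repeats with period 3.
(17 - 0) mod 3 = 2, so x_{17} = x_2 = 11.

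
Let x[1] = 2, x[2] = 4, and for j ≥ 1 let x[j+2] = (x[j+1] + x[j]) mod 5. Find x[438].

2

Computing terms: x[1] = 2, x[2] = 4, x[3] = 1, x[4] = 0, x[5] = 1, x[6] = 1, x[7] = 2, x[8] = 3, x[9] = 0, x[10] = 3, x[11] = 3, x[12] = 1, x[13] = 4, x[14] = 0, x[15] = 4, x[16] = 4, x[17] = 3, x[18] = 2, x[19] = 0, x[20] = 2, x[21] = 2, x[22] = 4.
Since (x[21], x[22]) = (x[1], x[2]) = (2, 4) (two consecutive terms determine the rest), the sequence is periodic with period 20.
(438 - 1) mod 20 = 17, so x[438] = x[18] = 2.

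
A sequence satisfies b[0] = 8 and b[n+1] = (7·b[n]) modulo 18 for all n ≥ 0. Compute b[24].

8

Listing terms: b[0] = 8, b[1] = 2, b[2] = 14, b[3] = 8.
Since b[3] = b[0] = 8, the sequence is periodic with period 3.
So b[24] = b[0 + ((24-0) mod 3)] = b[0] = 8.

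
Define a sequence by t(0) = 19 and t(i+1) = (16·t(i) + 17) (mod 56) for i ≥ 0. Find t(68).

1

Listing terms: t(0) = 19, t(1) = 41, t(2) = 1, t(3) = 33, t(4) = 41.
Since t(4) = t(1) = 41, the sequence is eventually periodic: after a pre-period of length 1 it cycles with period 3.
For i ≥ 1, t(i) depends only on (i - 1) mod 3. (68 - 1) mod 3 = 1, so t(68) = t(2) = 1.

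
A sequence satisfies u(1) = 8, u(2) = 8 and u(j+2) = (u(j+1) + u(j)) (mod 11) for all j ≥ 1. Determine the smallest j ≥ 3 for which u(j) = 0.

10

u(1) = 8; u(2) = 8; u(3) = 5; u(4) = 2; u(5) = 7; u(6) = 9; u(7) = 5; u(8) = 3; u(9) = 8; u(10) = 0; u(11) = 8; u(12) = 8.
Since (u(11), u(12)) = (u(1), u(2)) = (8, 8) (two consecutive terms determine the rest), the sequence is periodic with period 10.
The value 0 first appears (with j ≥ 3) at u(10).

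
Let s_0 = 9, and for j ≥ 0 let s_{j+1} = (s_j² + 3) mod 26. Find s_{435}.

Listing terms: s_0 = 9, s_1 = 6, s_2 = 13, s_3 = 16, s_4 = 25, s_5 = 4, s_6 = 19, s_7 = 0, s_8 = 3, s_9 = 12, s_{10} = 17, s_{11} = 6.
Since s_{11} = s_1 = 6, the sequence is eventually periodic: after a pre-period of length 1 it cycles with period 10.
For j ≥ 1, s_j depends only on (j - 1) mod 10. (435 - 1) mod 10 = 4, so s_{435} = s_5 = 4.

4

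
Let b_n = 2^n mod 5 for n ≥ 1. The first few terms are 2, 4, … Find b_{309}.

Computing terms: b_1 = 2; b_2 = 4; b_3 = 3; b_4 = 1; b_5 = 2.
Since b_5 = b_1 = 2, the sequence is periodic with period 4.
(309 - 1) mod 4 = 0, so b_{309} = b_1 = 2.

2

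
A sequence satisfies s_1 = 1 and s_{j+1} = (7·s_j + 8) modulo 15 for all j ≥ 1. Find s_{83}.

3

Listing terms: s_1 = 1, s_2 = 0, s_3 = 8, s_4 = 4, s_5 = 6, s_6 = 5, s_7 = 13, s_8 = 9, s_9 = 11, s_{10} = 10, s_{11} = 3, s_{12} = 14, s_{13} = 1.
Since s_{13} = s_1 = 1, the sequence is periodic with period 12.
So s_{83} = s_{1 + ((83-1) mod 12)} = s_{11} = 3.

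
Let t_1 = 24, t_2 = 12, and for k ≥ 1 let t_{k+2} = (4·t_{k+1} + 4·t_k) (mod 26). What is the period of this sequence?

21

Computing terms: t_1 = 24, t_2 = 12, t_3 = 14, t_4 = 0, t_5 = 4, t_6 = 16, t_7 = 2, t_8 = 20, t_9 = 10, t_{10} = 16, t_{11} = 0, t_{12} = 12, t_{13} = 22, t_{14} = 6, t_{15} = 8, t_{16} = 4, t_{17} = 22, t_{18} = 0, t_{19} = 10, t_{20} = 14, t_{21} = 18, t_{22} = 24, t_{23} = 12.
The sequence repeats with period 21.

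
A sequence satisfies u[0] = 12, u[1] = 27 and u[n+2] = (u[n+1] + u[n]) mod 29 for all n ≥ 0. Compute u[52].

Listing terms: u[0] = 12,  u[1] = 27,  u[2] = 10,  u[3] = 8,  u[4] = 18,  u[5] = 26,  u[6] = 15,  u[7] = 12,  u[8] = 27.
Since (u[7], u[8]) = (u[0], u[1]) = (12, 27) (two consecutive terms determine the rest), the sequence is periodic with period 7.
(52 - 0) mod 7 = 3, so u[52] = u[3] = 8.

8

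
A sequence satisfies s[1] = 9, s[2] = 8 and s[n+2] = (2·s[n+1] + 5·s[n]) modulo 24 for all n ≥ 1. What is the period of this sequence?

24

Listing terms: s[1] = 9,  s[2] = 8,  s[3] = 13,  s[4] = 18,  s[5] = 5,  s[6] = 4,  s[7] = 9,  s[8] = 14,  s[9] = 1,  s[10] = 0,  s[11] = 5,  s[12] = 10,  s[13] = 21,  s[14] = 20,  s[15] = 1,  s[16] = 6,  s[17] = 17,  s[18] = 16,  s[19] = 21,  s[20] = 2,  s[21] = 13,  s[22] = 12,  s[23] = 17,  s[24] = 22,  s[25] = 9,  s[26] = 8.
Since (s[25], s[26]) = (s[1], s[2]) = (9, 8) (two consecutive terms determine the rest), the sequence is periodic with period 24.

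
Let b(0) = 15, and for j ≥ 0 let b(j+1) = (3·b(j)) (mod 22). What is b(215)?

Computing terms: b(0) = 15, b(1) = 1, b(2) = 3, b(3) = 9, b(4) = 5, b(5) = 15.
The sequence repeats with period 5.
(215 - 0) mod 5 = 0, so b(215) = b(0) = 15.

15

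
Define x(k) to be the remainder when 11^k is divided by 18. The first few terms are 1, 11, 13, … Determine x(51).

17

We have x(0) = 1,  x(1) = 11,  x(2) = 13,  x(3) = 17,  x(4) = 7,  x(5) = 5,  x(6) = 1.
The sequence repeats with period 6.
(51 - 0) mod 6 = 3, so x(51) = x(3) = 17.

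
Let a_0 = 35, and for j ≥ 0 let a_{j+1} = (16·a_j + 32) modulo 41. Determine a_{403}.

27

a_0 = 35, a_1 = 18, a_2 = 33, a_3 = 27, a_4 = 13, a_5 = 35.
Since a_5 = a_0 = 35, the sequence is periodic with period 5.
(403 - 0) mod 5 = 3, so a_{403} = a_3 = 27.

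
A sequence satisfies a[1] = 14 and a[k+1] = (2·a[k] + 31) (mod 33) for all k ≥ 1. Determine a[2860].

8

a[1] = 14, a[2] = 26, a[3] = 17, a[4] = 32, a[5] = 29, a[6] = 23, a[7] = 11, a[8] = 20, a[9] = 5, a[10] = 8, a[11] = 14.
Since a[11] = a[1] = 14, the sequence is periodic with period 10.
(2860 - 1) mod 10 = 9, so a[2860] = a[10] = 8.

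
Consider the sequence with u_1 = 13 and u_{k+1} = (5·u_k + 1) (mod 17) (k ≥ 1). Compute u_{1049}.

12

We have u_1 = 13,  u_2 = 15,  u_3 = 8,  u_4 = 7,  u_5 = 2,  u_6 = 11,  u_7 = 5,  u_8 = 9,  u_9 = 12,  u_{10} = 10,  u_{11} = 0,  u_{12} = 1,  u_{13} = 6,  u_{14} = 14,  u_{15} = 3,  u_{16} = 16,  u_{17} = 13.
Since u_{17} = u_1 = 13, the sequence is periodic with period 16.
(1049 - 1) mod 16 = 8, so u_{1049} = u_9 = 12.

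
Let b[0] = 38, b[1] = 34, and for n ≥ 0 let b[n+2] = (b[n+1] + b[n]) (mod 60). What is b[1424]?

8

Computing terms: b[0] = 38,  b[1] = 34,  b[2] = 12,  b[3] = 46,  b[4] = 58,  b[5] = 44,  b[6] = 42,  b[7] = 26,  b[8] = 8,  b[9] = 34,  b[10] = 42,  b[11] = 16,  b[12] = 58,  b[13] = 14,  b[14] = 12,  b[15] = 26,  b[16] = 38,  b[17] = 4,  b[18] = 42,  b[19] = 46,  b[20] = 28,  b[21] = 14,  b[22] = 42,  b[23] = 56,  b[24] = 38,  b[25] = 34.
The sequence repeats with period 24.
(1424 - 0) mod 24 = 8, so b[1424] = b[8] = 8.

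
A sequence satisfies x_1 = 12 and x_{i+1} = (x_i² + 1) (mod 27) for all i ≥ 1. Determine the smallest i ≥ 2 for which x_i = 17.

We have x_1 = 12, x_2 = 10, x_3 = 20, x_4 = 23, x_5 = 17, x_6 = 20.
Since x_6 = x_3 = 20, the sequence is eventually periodic: after a pre-period of length 2 it cycles with period 3.
The value 17 first appears (with i ≥ 2) at x_5.

5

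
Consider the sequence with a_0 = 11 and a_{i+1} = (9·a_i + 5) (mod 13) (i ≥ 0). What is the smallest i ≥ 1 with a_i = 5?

Listing terms: a_0 = 11, a_1 = 0, a_2 = 5, a_3 = 11.
Since a_3 = a_0 = 11, the sequence is periodic with period 3.
The value 5 first appears (with i ≥ 1) at a_2.

2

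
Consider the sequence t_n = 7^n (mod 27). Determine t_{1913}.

t_1 = 7,  t_2 = 22,  t_3 = 19,  t_4 = 25,  t_5 = 13,  t_6 = 10,  t_7 = 16,  t_8 = 4,  t_9 = 1,  t_{10} = 7.
Since t_{10} = t_1 = 7, the sequence is periodic with period 9.
(1913 - 1) mod 9 = 4, so t_{1913} = t_5 = 13.

13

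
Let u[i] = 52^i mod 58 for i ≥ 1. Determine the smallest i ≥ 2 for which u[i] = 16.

3

u[1] = 52; u[2] = 36; u[3] = 16; u[4] = 20; u[5] = 54; u[6] = 24; u[7] = 30; u[8] = 52.
The sequence repeats with period 7.
The value 16 first appears (with i ≥ 2) at u[3].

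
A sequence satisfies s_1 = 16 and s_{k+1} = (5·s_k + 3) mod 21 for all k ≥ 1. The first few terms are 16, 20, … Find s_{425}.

We have s_1 = 16,  s_2 = 20,  s_3 = 19,  s_4 = 14,  s_5 = 10,  s_6 = 11,  s_7 = 16.
The sequence repeats with period 6.
So s_{425} = s_{1 + ((425-1) mod 6)} = s_5 = 10.

10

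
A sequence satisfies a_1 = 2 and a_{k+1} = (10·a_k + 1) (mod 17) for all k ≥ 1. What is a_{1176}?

1

We have a_1 = 2,  a_2 = 4,  a_3 = 7,  a_4 = 3,  a_5 = 14,  a_6 = 5,  a_7 = 0,  a_8 = 1,  a_9 = 11,  a_{10} = 9,  a_{11} = 6,  a_{12} = 10,  a_{13} = 16,  a_{14} = 8,  a_{15} = 13,  a_{16} = 12,  a_{17} = 2.
Since a_{17} = a_1 = 2, the sequence is periodic with period 16.
(1176 - 1) mod 16 = 7, so a_{1176} = a_8 = 1.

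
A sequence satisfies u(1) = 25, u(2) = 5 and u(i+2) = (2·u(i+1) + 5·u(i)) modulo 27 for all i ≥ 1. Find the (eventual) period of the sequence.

9

u(1) = 25, u(2) = 5, u(3) = 0, u(4) = 25, u(5) = 23, u(6) = 9, u(7) = 25, u(8) = 14, u(9) = 18, u(10) = 25, u(11) = 5.
Since (u(10), u(11)) = (u(1), u(2)) = (25, 5) (two consecutive terms determine the rest), the sequence is periodic with period 9.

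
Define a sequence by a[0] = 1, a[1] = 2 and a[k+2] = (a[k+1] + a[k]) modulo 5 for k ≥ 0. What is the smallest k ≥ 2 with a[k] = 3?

Listing terms: a[0] = 1, a[1] = 2, a[2] = 3, a[3] = 0, a[4] = 3, a[5] = 3, a[6] = 1, a[7] = 4, a[8] = 0, a[9] = 4, a[10] = 4, a[11] = 3, a[12] = 2, a[13] = 0, a[14] = 2, a[15] = 2, a[16] = 4, a[17] = 1, a[18] = 0, a[19] = 1, a[20] = 1, a[21] = 2.
The sequence repeats with period 20.
The value 3 first appears (with k ≥ 2) at a[2].

2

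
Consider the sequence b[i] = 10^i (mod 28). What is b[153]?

Computing terms: b[0] = 1,  b[1] = 10,  b[2] = 16,  b[3] = 20,  b[4] = 4,  b[5] = 12,  b[6] = 8,  b[7] = 24,  b[8] = 16.
Since b[8] = b[2] = 16, the sequence is eventually periodic: after a pre-period of length 2 it cycles with period 6.
For i ≥ 2, b[i] depends only on (i - 2) mod 6. (153 - 2) mod 6 = 1, so b[153] = b[3] = 20.

20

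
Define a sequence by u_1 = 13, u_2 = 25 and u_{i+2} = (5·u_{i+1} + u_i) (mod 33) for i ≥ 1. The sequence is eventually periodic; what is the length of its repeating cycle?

24

u_1 = 13; u_2 = 25; u_3 = 6; u_4 = 22; u_5 = 17; u_6 = 8; u_7 = 24; u_8 = 29; u_9 = 4; u_{10} = 16; u_{11} = 18; u_{12} = 7; u_{13} = 20; u_{14} = 8; u_{15} = 27; u_{16} = 11; u_{17} = 16; u_{18} = 25; u_{19} = 9; u_{20} = 4; u_{21} = 29; u_{22} = 17; u_{23} = 15; u_{24} = 26; u_{25} = 13; u_{26} = 25.
Since (u_{25}, u_{26}) = (u_1, u_2) = (13, 25) (two consecutive terms determine the rest), the sequence is periodic with period 24.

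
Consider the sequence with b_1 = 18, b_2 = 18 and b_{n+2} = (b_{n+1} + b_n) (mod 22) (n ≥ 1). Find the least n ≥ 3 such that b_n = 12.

6

We have b_1 = 18; b_2 = 18; b_3 = 14; b_4 = 10; b_5 = 2; b_6 = 12; b_7 = 14; b_8 = 4; b_9 = 18; b_{10} = 0; b_{11} = 18; b_{12} = 18.
Since (b_{11}, b_{12}) = (b_1, b_2) = (18, 18) (two consecutive terms determine the rest), the sequence is periodic with period 10.
The value 12 first appears (with n ≥ 3) at b_6.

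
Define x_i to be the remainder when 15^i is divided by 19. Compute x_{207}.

18

We have x_0 = 1,  x_1 = 15,  x_2 = 16,  x_3 = 12,  x_4 = 9,  x_5 = 2,  x_6 = 11,  x_7 = 13,  x_8 = 5,  x_9 = 18,  x_{10} = 4,  x_{11} = 3,  x_{12} = 7,  x_{13} = 10,  x_{14} = 17,  x_{15} = 8,  x_{16} = 6,  x_{17} = 14,  x_{18} = 1.
The sequence repeats with period 18.
So x_{207} = x_{0 + ((207-0) mod 18)} = x_9 = 18.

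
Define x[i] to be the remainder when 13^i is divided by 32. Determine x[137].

13

x[0] = 1; x[1] = 13; x[2] = 9; x[3] = 21; x[4] = 17; x[5] = 29; x[6] = 25; x[7] = 5; x[8] = 1.
The sequence repeats with period 8.
(137 - 0) mod 8 = 1, so x[137] = x[1] = 13.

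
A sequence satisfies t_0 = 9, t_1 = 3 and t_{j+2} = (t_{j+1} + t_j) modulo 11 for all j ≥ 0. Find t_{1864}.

5

Listing terms: t_0 = 9, t_1 = 3, t_2 = 1, t_3 = 4, t_4 = 5, t_5 = 9, t_6 = 3.
The sequence repeats with period 5.
(1864 - 0) mod 5 = 4, so t_{1864} = t_4 = 5.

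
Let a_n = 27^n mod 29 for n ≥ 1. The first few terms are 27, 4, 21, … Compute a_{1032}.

We have a_1 = 27, a_2 = 4, a_3 = 21, a_4 = 16, a_5 = 26, a_6 = 6, a_7 = 17, a_8 = 24, a_9 = 10, a_{10} = 9, a_{11} = 11, a_{12} = 7, a_{13} = 15, a_{14} = 28, a_{15} = 2, a_{16} = 25, a_{17} = 8, a_{18} = 13, a_{19} = 3, a_{20} = 23, a_{21} = 12, a_{22} = 5, a_{23} = 19, a_{24} = 20, a_{25} = 18, a_{26} = 22, a_{27} = 14, a_{28} = 1, a_{29} = 27.
The sequence repeats with period 28.
(1032 - 1) mod 28 = 23, so a_{1032} = a_{24} = 20.

20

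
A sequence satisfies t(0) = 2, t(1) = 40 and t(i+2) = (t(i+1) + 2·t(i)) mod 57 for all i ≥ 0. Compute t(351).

We have t(0) = 2; t(1) = 40; t(2) = 44; t(3) = 10; t(4) = 41; t(5) = 4; t(6) = 29; t(7) = 37; t(8) = 38; t(9) = 55; t(10) = 17; t(11) = 13; t(12) = 47; t(13) = 16; t(14) = 53; t(15) = 28; t(16) = 20; t(17) = 19; t(18) = 2; t(19) = 40.
Since (t(18), t(19)) = (t(0), t(1)) = (2, 40) (two consecutive terms determine the rest), the sequence is periodic with period 18.
So t(351) = t(0 + ((351-0) mod 18)) = t(9) = 55.

55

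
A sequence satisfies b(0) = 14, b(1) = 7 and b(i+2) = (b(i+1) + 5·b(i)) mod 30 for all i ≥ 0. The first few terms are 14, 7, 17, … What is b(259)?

Computing terms: b(0) = 14, b(1) = 7, b(2) = 17, b(3) = 22, b(4) = 17, b(5) = 7, b(6) = 2, b(7) = 7, b(8) = 17.
Since (b(7), b(8)) = (b(1), b(2)) = (7, 17) (two consecutive terms determine the rest), the sequence is eventually periodic: after a pre-period of length 1 it cycles with period 6.
For i ≥ 1, b(i) depends only on (i - 1) mod 6. (259 - 1) mod 6 = 0, so b(259) = b(1) = 7.

7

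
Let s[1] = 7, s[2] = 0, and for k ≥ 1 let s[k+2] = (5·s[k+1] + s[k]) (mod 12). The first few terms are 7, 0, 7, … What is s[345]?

7

s[1] = 7,  s[2] = 0,  s[3] = 7,  s[4] = 11,  s[5] = 2,  s[6] = 9,  s[7] = 11,  s[8] = 4,  s[9] = 7,  s[10] = 3,  s[11] = 10,  s[12] = 5,  s[13] = 11,  s[14] = 0,  s[15] = 11,  s[16] = 7,  s[17] = 10,  s[18] = 9,  s[19] = 7,  s[20] = 8,  s[21] = 11,  s[22] = 3,  s[23] = 2,  s[24] = 1,  s[25] = 7,  s[26] = 0.
Since (s[25], s[26]) = (s[1], s[2]) = (7, 0) (two consecutive terms determine the rest), the sequence is periodic with period 24.
(345 - 1) mod 24 = 8, so s[345] = s[9] = 7.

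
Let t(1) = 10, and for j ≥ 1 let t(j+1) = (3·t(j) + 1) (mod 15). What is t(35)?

Listing terms: t(1) = 10; t(2) = 1; t(3) = 4; t(4) = 13; t(5) = 10.
The sequence repeats with period 4.
(35 - 1) mod 4 = 2, so t(35) = t(3) = 4.

4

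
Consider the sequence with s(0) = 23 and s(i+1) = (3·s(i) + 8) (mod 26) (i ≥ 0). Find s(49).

Listing terms: s(0) = 23; s(1) = 25; s(2) = 5; s(3) = 23.
The sequence repeats with period 3.
(49 - 0) mod 3 = 1, so s(49) = s(1) = 25.

25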